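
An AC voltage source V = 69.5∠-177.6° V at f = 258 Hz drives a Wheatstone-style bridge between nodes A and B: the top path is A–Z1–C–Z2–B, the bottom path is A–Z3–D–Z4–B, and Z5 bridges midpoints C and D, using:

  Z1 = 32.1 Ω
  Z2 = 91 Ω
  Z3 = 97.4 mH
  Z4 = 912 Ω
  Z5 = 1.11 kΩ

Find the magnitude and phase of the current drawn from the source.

Step 1 — Angular frequency: ω = 2π·f = 2π·258 = 1621 rad/s.
Step 2 — Component impedances:
  Z1: Z = R = 32.1 Ω
  Z2: Z = R = 91 Ω
  Z3: Z = jωL = j·1621·0.0974 = 0 + j157.9 Ω
  Z4: Z = R = 912 Ω
  Z5: Z = R = 1110 Ω
Step 3 — Bridge requires nodal analysis (the Z5 bridge couples midpoints C and D, so the two paths cannot be reduced to a simple series/parallel combination). Setting node B to ground and injecting 1 A at node A, the 3-node admittance system at A, C, D solves to V_A = Z_AB = 108.6 + j2.988 Ω = 108.6∠1.6° Ω.
Step 4 — Source phasor: V = 69.5∠-177.6° V = -69.44 - j2.91 V.
Step 5 — Ohm's law: I = V / Z_total = (-69.44 - j2.91) / (108.6 + j2.988) = -0.6396 - j0.009201 A.
Step 6 — Convert to polar: |I| = 0.6397 A, ∠I = -179.2°.

I = 0.6397∠-179.2° A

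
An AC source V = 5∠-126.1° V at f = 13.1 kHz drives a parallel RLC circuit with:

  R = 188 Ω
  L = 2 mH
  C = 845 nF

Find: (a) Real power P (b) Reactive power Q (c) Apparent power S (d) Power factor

Step 1 — Angular frequency: ω = 2π·f = 2π·1.31e+04 = 8.231e+04 rad/s.
Step 2 — Component impedances:
  R: Z = R = 188 Ω
  L: Z = jωL = j·8.231e+04·0.002 = 0 + j164.6 Ω
  C: Z = 1/(jωC) = -j/(ω·C) = 0 - j14.38 Ω
Step 3 — Parallel combination: 1/Z_total = 1/R + 1/L + 1/C; Z_total = 1.311 - j15.64 Ω = 15.7∠-85.2° Ω.
Step 4 — Source phasor: V = 5∠-126.1° V = -2.946 - j4.04 V.
Step 5 — Current: I = V / Z = 0.2408 - j0.2085 A = 0.3185∠-40.9° A.
Step 6 — Complex power: S = V·I* = 0.133 - j1.587 VA.
Step 7 — Real power: P = Re(S) = 0.133 W.
Step 8 — Reactive power: Q = Im(S) = -1.587 VAR.
Step 9 — Apparent power: |S| = 1.592 VA.
Step 10 — Power factor: PF = P/|S| = 0.0835 (leading).

(a) P = 0.133 W  (b) Q = -1.587 VAR  (c) S = 1.592 VA  (d) PF = 0.0835 (leading)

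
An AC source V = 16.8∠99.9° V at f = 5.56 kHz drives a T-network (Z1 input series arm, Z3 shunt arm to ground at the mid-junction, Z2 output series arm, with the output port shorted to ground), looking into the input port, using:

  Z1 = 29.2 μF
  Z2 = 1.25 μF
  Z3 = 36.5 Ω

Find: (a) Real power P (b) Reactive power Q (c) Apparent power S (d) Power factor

Step 1 — Angular frequency: ω = 2π·f = 2π·5560 = 3.493e+04 rad/s.
Step 2 — Component impedances:
  Z1: Z = 1/(jωC) = -j/(ω·C) = 0 - j0.9803 Ω
  Z2: Z = 1/(jωC) = -j/(ω·C) = 0 - j22.9 Ω
  Z3: Z = R = 36.5 Ω
Step 3 — With the output port shorted to ground, the output series arm Z2 runs from the junction to ground; the shunt arm Z3 also runs from the junction to ground. They appear in parallel: Z3 || Z2 = 10.31 - j16.43 Ω.
Step 4 — Series with input arm Z1: Z_in = Z1 + (Z3 || Z2) = 10.31 - j17.41 Ω = 20.24∠-59.4° Ω.
Step 5 — Source phasor: V = 16.8∠99.9° V = -2.888 + j16.55 V.
Step 6 — Current: I = V / Z = -0.7765 + j0.2939 A = 0.8302∠159.3° A.
Step 7 — Complex power: S = V·I* = 7.106 - j12 VA.
Step 8 — Real power: P = Re(S) = 7.106 W.
Step 9 — Reactive power: Q = Im(S) = -12 VAR.
Step 10 — Apparent power: |S| = 13.95 VA.
Step 11 — Power factor: PF = P/|S| = 0.5095 (leading).

(a) P = 7.106 W  (b) Q = -12 VAR  (c) S = 13.95 VA  (d) PF = 0.5095 (leading)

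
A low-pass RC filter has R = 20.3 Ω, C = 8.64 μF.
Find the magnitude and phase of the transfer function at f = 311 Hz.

Step 1 — Angular frequency: ω = 2π·311 = 1954 rad/s.
Step 2 — Transfer function: H(jω) = 1/(1 + jωRC).
Step 3 — Denominator: 1 + jωRC = 1 + j·1954·20.3·8.64e-06 = 1 + j0.3427.
Step 4 — H = 0.8949 - j0.3067.
Step 5 — Magnitude: |H| = 0.946 (-0.5 dB); phase: φ = -18.9°.

|H| = 0.946 (-0.5 dB), φ = -18.9°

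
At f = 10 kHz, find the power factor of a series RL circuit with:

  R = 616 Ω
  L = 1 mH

Step 1 — Angular frequency: ω = 2π·f = 2π·1e+04 = 6.283e+04 rad/s.
Step 2 — Component impedances:
  R: Z = R = 616 Ω
  L: Z = jωL = j·6.283e+04·0.001 = 0 + j62.83 Ω
Step 3 — Series combination: Z_total = R + L = 616 + j62.83 Ω = 619.2∠5.8° Ω.
Step 4 — Power factor: PF = cos(φ) = Re(Z)/|Z| = 616/619.2 = 0.9948.
Step 5 — Type: Im(Z) = 62.83 ⇒ lagging (phase φ = 5.8°).

PF = 0.9948 (lagging, φ = 5.8°)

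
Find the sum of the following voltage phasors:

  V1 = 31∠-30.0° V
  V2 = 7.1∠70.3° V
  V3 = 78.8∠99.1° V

Step 1 — Convert each phasor to rectangular form:
  V1 = 31·(cos(-30.0°) + j·sin(-30.0°)) = 26.85 - j15.5 V
  V2 = 7.1·(cos(70.3°) + j·sin(70.3°)) = 2.393 + j6.684 V
  V3 = 78.8·(cos(99.1°) + j·sin(99.1°)) = -12.46 + j77.81 V
Step 2 — Sum components: V_total = 16.78 + j68.99 V.
Step 3 — Convert to polar: |V_total| = 71 V, ∠V_total = 76.3°.

V_total = 71∠76.3° V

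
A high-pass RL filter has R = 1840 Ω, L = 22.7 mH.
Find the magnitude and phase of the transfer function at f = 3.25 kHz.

Step 1 — Angular frequency: ω = 2π·3250 = 2.042e+04 rad/s.
Step 2 — Transfer function: H(jω) = jωL/(R + jωL).
Step 3 — Numerator jωL = j·463.5; denominator R + jωL = 1840 + j463.5.
Step 4 — H = 0.05968 + j0.2369.
Step 5 — Magnitude: |H| = 0.2443 (-12.2 dB); phase: φ = 75.9°.

|H| = 0.2443 (-12.2 dB), φ = 75.9°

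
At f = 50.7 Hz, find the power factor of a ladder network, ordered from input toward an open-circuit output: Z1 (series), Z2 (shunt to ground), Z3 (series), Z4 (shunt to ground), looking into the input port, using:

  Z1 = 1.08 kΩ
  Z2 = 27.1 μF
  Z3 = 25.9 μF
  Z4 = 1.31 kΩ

Step 1 — Angular frequency: ω = 2π·f = 2π·50.7 = 318.6 rad/s.
Step 2 — Component impedances:
  Z1: Z = R = 1080 Ω
  Z2: Z = 1/(jωC) = -j/(ω·C) = 0 - j115.8 Ω
  Z3: Z = 1/(jωC) = -j/(ω·C) = 0 - j121.2 Ω
  Z4: Z = R = 1310 Ω
Step 3 — Ladder network (open output): work backward from the far end, alternating series and parallel combinations. Z_in = 1090 - j114 Ω = 1096∠-6.0° Ω.
Step 4 — Power factor: PF = cos(φ) = Re(Z)/|Z| = 1089.92/1095.87 = 0.9946.
Step 5 — Type: Im(Z) = -114 ⇒ leading (phase φ = -6.0°).

PF = 0.9946 (leading, φ = -6.0°)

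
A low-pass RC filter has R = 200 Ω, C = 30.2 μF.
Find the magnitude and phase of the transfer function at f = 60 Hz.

Step 1 — Angular frequency: ω = 2π·60 = 377 rad/s.
Step 2 — Transfer function: H(jω) = 1/(1 + jωRC).
Step 3 — Denominator: 1 + jωRC = 1 + j·377·200·3.02e-05 = 1 + j2.277.
Step 4 — H = 0.1617 - j0.3682.
Step 5 — Magnitude: |H| = 0.4021 (-7.9 dB); phase: φ = -66.3°.

|H| = 0.4021 (-7.9 dB), φ = -66.3°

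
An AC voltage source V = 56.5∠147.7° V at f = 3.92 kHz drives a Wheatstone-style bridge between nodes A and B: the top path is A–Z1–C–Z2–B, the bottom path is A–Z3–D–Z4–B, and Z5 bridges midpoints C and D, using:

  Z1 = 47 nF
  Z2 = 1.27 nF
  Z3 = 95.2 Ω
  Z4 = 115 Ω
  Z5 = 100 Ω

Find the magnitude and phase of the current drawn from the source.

Step 1 — Angular frequency: ω = 2π·f = 2π·3920 = 2.463e+04 rad/s.
Step 2 — Component impedances:
  Z1: Z = 1/(jωC) = -j/(ω·C) = 0 - j863.8 Ω
  Z2: Z = 1/(jωC) = -j/(ω·C) = 0 - j3.197e+04 Ω
  Z3: Z = R = 95.2 Ω
  Z4: Z = R = 115 Ω
  Z5: Z = R = 100 Ω
Step 3 — Bridge requires nodal analysis (the Z5 bridge couples midpoints C and D, so the two paths cannot be reduced to a simple series/parallel combination). Setting node B to ground and injecting 1 A at node A, the 3-node admittance system at A, C, D solves to V_A = Z_AB = 208 - j10.41 Ω = 208.3∠-2.9° Ω.
Step 4 — Source phasor: V = 56.5∠147.7° V = -47.76 + j30.19 V.
Step 5 — Ohm's law: I = V / Z_total = (-47.76 + j30.19) / (208 - j10.41) = -0.2363 + j0.1333 A.
Step 6 — Convert to polar: |I| = 0.2713 A, ∠I = 150.6°.

I = 0.2713∠150.6° A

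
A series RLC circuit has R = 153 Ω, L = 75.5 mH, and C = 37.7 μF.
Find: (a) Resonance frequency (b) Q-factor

Step 1 — Resonance condition Im(Z)=0 gives ω₀ = 1/√(LC).
Step 2 — ω₀ = 1/√(0.0755·3.77e-05) = 592.7 rad/s.
Step 3 — f₀ = ω₀/(2π) = 94.34 Hz.
Step 4 — Series Q: Q = ω₀L/R = 592.7·0.0755/153 = 0.2925.

(a) f₀ = 94.34 Hz  (b) Q = 0.2925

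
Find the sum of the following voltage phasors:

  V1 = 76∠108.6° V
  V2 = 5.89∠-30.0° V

Step 1 — Convert each phasor to rectangular form:
  V1 = 76·(cos(108.6°) + j·sin(108.6°)) = -24.24 + j72.03 V
  V2 = 5.89·(cos(-30.0°) + j·sin(-30.0°)) = 5.101 - j2.945 V
Step 2 — Sum components: V_total = -19.14 + j69.09 V.
Step 3 — Convert to polar: |V_total| = 71.69 V, ∠V_total = 105.5°.

V_total = 71.69∠105.5° V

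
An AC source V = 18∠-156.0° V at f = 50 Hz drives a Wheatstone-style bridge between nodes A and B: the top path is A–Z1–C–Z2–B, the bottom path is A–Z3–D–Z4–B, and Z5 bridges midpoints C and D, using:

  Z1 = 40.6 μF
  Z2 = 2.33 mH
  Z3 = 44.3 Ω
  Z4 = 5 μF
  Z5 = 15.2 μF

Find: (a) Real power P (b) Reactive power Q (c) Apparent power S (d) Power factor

Step 1 — Angular frequency: ω = 2π·f = 2π·50 = 314.2 rad/s.
Step 2 — Component impedances:
  Z1: Z = 1/(jωC) = -j/(ω·C) = 0 - j78.4 Ω
  Z2: Z = jωL = j·314.2·0.00233 = 0 + j0.732 Ω
  Z3: Z = R = 44.3 Ω
  Z4: Z = 1/(jωC) = -j/(ω·C) = 0 - j636.6 Ω
  Z5: Z = 1/(jωC) = -j/(ω·C) = 0 - j209.4 Ω
Step 3 — Bridge requires nodal analysis (the Z5 bridge couples midpoints C and D, so the two paths cannot be reduced to a simple series/parallel combination). Setting node B to ground and injecting 1 A at node A, the 3-node admittance system at A, C, D solves to V_A = Z_AB = 4.703 - j52.62 Ω = 52.83∠-84.9° Ω.
Step 4 — Source phasor: V = 18∠-156.0° V = -16.44 - j7.321 V.
Step 5 — Current: I = V / Z = 0.1103 - j0.3224 A = 0.3407∠-71.1° A.
Step 6 — Complex power: S = V·I* = 0.546 - j6.109 VA.
Step 7 — Real power: P = Re(S) = 0.546 W.
Step 8 — Reactive power: Q = Im(S) = -6.109 VAR.
Step 9 — Apparent power: |S| = 6.133 VA.
Step 10 — Power factor: PF = P/|S| = 0.08903 (leading).

(a) P = 0.546 W  (b) Q = -6.109 VAR  (c) S = 6.133 VA  (d) PF = 0.08903 (leading)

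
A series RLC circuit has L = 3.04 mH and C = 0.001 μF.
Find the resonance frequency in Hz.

Step 1 — Resonance condition Im(Z)=0 gives ω₀ = 1/√(LC).
Step 2 — ω₀ = 1/√(0.00304·1e-09) = 5.735e+05 rad/s.
Step 3 — f₀ = ω₀/(2π) = 9.128e+04 Hz.

f₀ = 9.128e+04 Hz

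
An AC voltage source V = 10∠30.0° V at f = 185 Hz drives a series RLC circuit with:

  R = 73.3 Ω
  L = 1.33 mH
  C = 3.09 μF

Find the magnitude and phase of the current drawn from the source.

Step 1 — Angular frequency: ω = 2π·f = 2π·185 = 1162 rad/s.
Step 2 — Component impedances:
  R: Z = R = 73.3 Ω
  L: Z = jωL = j·1162·0.00133 = 0 + j1.546 Ω
  C: Z = 1/(jωC) = -j/(ω·C) = 0 - j278.4 Ω
Step 3 — Series combination: Z_total = R + L + C = 73.3 - j276.9 Ω = 286.4∠-75.2° Ω.
Step 4 — Source phasor: V = 10∠30.0° V = 8.66 + j5 V.
Step 5 — Ohm's law: I = V / Z_total = (8.66 + j5) / (73.3 - j276.9) = -0.009138 + j0.0337 A.
Step 6 — Convert to polar: |I| = 0.03492 A, ∠I = 105.2°.

I = 0.03492∠105.2° A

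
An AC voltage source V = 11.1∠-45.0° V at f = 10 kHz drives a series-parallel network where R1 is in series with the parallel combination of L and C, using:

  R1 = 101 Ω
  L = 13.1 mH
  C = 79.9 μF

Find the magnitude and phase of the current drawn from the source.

Step 1 — Angular frequency: ω = 2π·f = 2π·1e+04 = 6.283e+04 rad/s.
Step 2 — Component impedances:
  R1: Z = R = 101 Ω
  L: Z = jωL = j·6.283e+04·0.0131 = 0 + j823.1 Ω
  C: Z = 1/(jωC) = -j/(ω·C) = 0 - j0.1992 Ω
Step 3 — Parallel branch: L || C = 1/(1/L + 1/C) = 0 - j0.1992 Ω.
Step 4 — Series with R1: Z_total = R1 + (L || C) = 101 - j0.1992 Ω = 101∠-0.1° Ω.
Step 5 — Source phasor: V = 11.1∠-45.0° V = 7.849 - j7.849 V.
Step 6 — Ohm's law: I = V / Z_total = (7.849 - j7.849) / (101 - j0.1992) = 0.07786 - j0.07756 A.
Step 7 — Convert to polar: |I| = 0.1099 A, ∠I = -44.9°.

I = 0.1099∠-44.9° A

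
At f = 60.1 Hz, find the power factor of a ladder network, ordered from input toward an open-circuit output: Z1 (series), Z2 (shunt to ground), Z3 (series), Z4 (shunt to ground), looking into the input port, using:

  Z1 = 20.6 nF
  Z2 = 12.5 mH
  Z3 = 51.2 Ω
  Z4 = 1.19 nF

Step 1 — Angular frequency: ω = 2π·f = 2π·60.1 = 377.6 rad/s.
Step 2 — Component impedances:
  Z1: Z = 1/(jωC) = -j/(ω·C) = 0 - j1.286e+05 Ω
  Z2: Z = jωL = j·377.6·0.0125 = 0 + j4.72 Ω
  Z3: Z = R = 51.2 Ω
  Z4: Z = 1/(jωC) = -j/(ω·C) = 0 - j2.225e+06 Ω
Step 3 — Ladder network (open output): work backward from the far end, alternating series and parallel combinations. Z_in = 0 - j1.285e+05 Ω = 1.285e+05∠-90.0° Ω.
Step 4 — Power factor: PF = cos(φ) = Re(Z)/|Z| = 2.3036e-10/1.2855e+05 = 1.792e-15.
Step 5 — Type: Im(Z) = -1.285e+05 ⇒ leading (phase φ = -90.0°).

PF = 1.792e-15 (leading, φ = -90.0°)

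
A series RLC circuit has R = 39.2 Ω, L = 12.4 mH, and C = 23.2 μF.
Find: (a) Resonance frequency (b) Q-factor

Step 1 — Resonance condition Im(Z)=0 gives ω₀ = 1/√(LC).
Step 2 — ω₀ = 1/√(0.0124·2.32e-05) = 1864 rad/s.
Step 3 — f₀ = ω₀/(2π) = 296.7 Hz.
Step 4 — Series Q: Q = ω₀L/R = 1864·0.0124/39.2 = 0.5898.

(a) f₀ = 296.7 Hz  (b) Q = 0.5898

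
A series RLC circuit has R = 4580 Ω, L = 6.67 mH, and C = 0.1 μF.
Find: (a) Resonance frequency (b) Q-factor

Step 1 — Resonance condition Im(Z)=0 gives ω₀ = 1/√(LC).
Step 2 — ω₀ = 1/√(0.00667·1e-07) = 3.872e+04 rad/s.
Step 3 — f₀ = ω₀/(2π) = 6163 Hz.
Step 4 — Series Q: Q = ω₀L/R = 3.872e+04·0.00667/4580 = 0.05639.

(a) f₀ = 6163 Hz  (b) Q = 0.05639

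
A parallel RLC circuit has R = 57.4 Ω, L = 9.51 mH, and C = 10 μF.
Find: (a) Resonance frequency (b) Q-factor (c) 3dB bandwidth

Step 1 — Resonance: ω₀ = 1/√(LC) = 1/√(0.00951·1e-05) = 3243 rad/s.
Step 2 — f₀ = ω₀/(2π) = 516.1 Hz.
Step 3 — Parallel Q: Q = R/(ω₀L) = 57.4/(3243·0.00951) = 1.861.
Step 4 — Bandwidth: Δω = ω₀/Q = 1742 rad/s; BW = Δω/(2π) = 277.3 Hz.

(a) f₀ = 516.1 Hz  (b) Q = 1.861  (c) BW = 277.3 Hz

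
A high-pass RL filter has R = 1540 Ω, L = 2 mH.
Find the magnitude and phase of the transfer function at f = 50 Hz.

Step 1 — Angular frequency: ω = 2π·50 = 314.2 rad/s.
Step 2 — Transfer function: H(jω) = jωL/(R + jωL).
Step 3 — Numerator jωL = j·0.6283; denominator R + jωL = 1540 + j0.6283.
Step 4 — H = 1.665e-07 + j0.000408.
Step 5 — Magnitude: |H| = 0.000408 (-67.8 dB); phase: φ = 90.0°.

|H| = 0.000408 (-67.8 dB), φ = 90.0°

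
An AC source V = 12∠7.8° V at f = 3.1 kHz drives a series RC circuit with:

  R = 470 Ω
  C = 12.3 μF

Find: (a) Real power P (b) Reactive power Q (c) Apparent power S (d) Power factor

Step 1 — Angular frequency: ω = 2π·f = 2π·3100 = 1.948e+04 rad/s.
Step 2 — Component impedances:
  R: Z = R = 470 Ω
  C: Z = 1/(jωC) = -j/(ω·C) = 0 - j4.174 Ω
Step 3 — Series combination: Z_total = R + C = 470 - j4.174 Ω = 470∠-0.5° Ω.
Step 4 — Source phasor: V = 12∠7.8° V = 11.89 + j1.629 V.
Step 5 — Current: I = V / Z = 0.02526 + j0.003689 A = 0.02553∠8.3° A.
Step 6 — Complex power: S = V·I* = 0.3064 - j0.002721 VA.
Step 7 — Real power: P = Re(S) = 0.3064 W.
Step 8 — Reactive power: Q = Im(S) = -0.002721 VAR.
Step 9 — Apparent power: |S| = 0.3064 VA.
Step 10 — Power factor: PF = P/|S| = 1 (leading).

(a) P = 0.3064 W  (b) Q = -0.002721 VAR  (c) S = 0.3064 VA  (d) PF = 1 (leading)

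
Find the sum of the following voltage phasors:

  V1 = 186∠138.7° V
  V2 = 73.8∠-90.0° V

Step 1 — Convert each phasor to rectangular form:
  V1 = 186·(cos(138.7°) + j·sin(138.7°)) = -139.7 + j122.8 V
  V2 = 73.8·(cos(-90.0°) + j·sin(-90.0°)) = 0 - j73.8 V
Step 2 — Sum components: V_total = -139.7 + j48.96 V.
Step 3 — Convert to polar: |V_total| = 148.1 V, ∠V_total = 160.7°.

V_total = 148.1∠160.7° V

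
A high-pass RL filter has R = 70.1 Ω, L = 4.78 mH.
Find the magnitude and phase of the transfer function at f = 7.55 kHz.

Step 1 — Angular frequency: ω = 2π·7550 = 4.744e+04 rad/s.
Step 2 — Transfer function: H(jω) = jωL/(R + jωL).
Step 3 — Numerator jωL = j·226.8; denominator R + jωL = 70.1 + j226.8.
Step 4 — H = 0.9128 + j0.2822.
Step 5 — Magnitude: |H| = 0.9554 (-0.4 dB); phase: φ = 17.2°.

|H| = 0.9554 (-0.4 dB), φ = 17.2°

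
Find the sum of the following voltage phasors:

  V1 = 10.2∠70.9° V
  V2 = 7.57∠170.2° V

Step 1 — Convert each phasor to rectangular form:
  V1 = 10.2·(cos(70.9°) + j·sin(70.9°)) = 3.338 + j9.638 V
  V2 = 7.57·(cos(170.2°) + j·sin(170.2°)) = -7.46 + j1.288 V
Step 2 — Sum components: V_total = -4.122 + j10.93 V.
Step 3 — Convert to polar: |V_total| = 11.68 V, ∠V_total = 110.7°.

V_total = 11.68∠110.7° V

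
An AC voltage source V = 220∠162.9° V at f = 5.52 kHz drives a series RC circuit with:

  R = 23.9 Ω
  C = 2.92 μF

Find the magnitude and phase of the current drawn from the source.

Step 1 — Angular frequency: ω = 2π·f = 2π·5520 = 3.468e+04 rad/s.
Step 2 — Component impedances:
  R: Z = R = 23.9 Ω
  C: Z = 1/(jωC) = -j/(ω·C) = 0 - j9.874 Ω
Step 3 — Series combination: Z_total = R + C = 23.9 - j9.874 Ω = 25.86∠-22.4° Ω.
Step 4 — Source phasor: V = 220∠162.9° V = -210.3 + j64.69 V.
Step 5 — Ohm's law: I = V / Z_total = (-210.3 + j64.69) / (23.9 - j9.874) = -8.471 - j0.7929 A.
Step 6 — Convert to polar: |I| = 8.508 A, ∠I = -174.7°.

I = 8.508∠-174.7° A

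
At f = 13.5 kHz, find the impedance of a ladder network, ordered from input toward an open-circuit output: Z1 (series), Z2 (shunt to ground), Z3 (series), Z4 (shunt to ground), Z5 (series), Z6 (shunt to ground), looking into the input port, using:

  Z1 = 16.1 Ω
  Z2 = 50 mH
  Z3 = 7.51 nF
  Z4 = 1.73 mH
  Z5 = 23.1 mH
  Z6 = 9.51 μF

Step 1 — Angular frequency: ω = 2π·f = 2π·1.35e+04 = 8.482e+04 rad/s.
Step 2 — Component impedances:
  Z1: Z = R = 16.1 Ω
  Z2: Z = jωL = j·8.482e+04·0.05 = 0 + j4241 Ω
  Z3: Z = 1/(jωC) = -j/(ω·C) = 0 - j1570 Ω
  Z4: Z = jωL = j·8.482e+04·0.00173 = 0 + j146.7 Ω
  Z5: Z = jωL = j·8.482e+04·0.0231 = 0 + j1959 Ω
  Z6: Z = 1/(jωC) = -j/(ω·C) = 0 - j1.24 Ω
Step 3 — Ladder network (open output): work backward from the far end, alternating series and parallel combinations. Z_in = 16.1 - j2165 Ω = 2165∠-89.6° Ω.

Z = 16.1 - j2165 Ω = 2165∠-89.6° Ω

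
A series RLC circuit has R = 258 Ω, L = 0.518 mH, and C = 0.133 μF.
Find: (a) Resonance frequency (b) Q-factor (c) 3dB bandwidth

Step 1 — Resonance condition Im(Z)=0 gives ω₀ = 1/√(LC).
Step 2 — ω₀ = 1/√(0.000518·1.33e-07) = 1.205e+05 rad/s.
Step 3 — f₀ = ω₀/(2π) = 1.917e+04 Hz.
Step 4 — Series Q: Q = ω₀L/R = 1.205e+05·0.000518/258 = 0.2419.
Step 5 — 3dB bandwidth: Δω = ω₀/Q = 4.981e+05 rad/s; BW = Δω/(2π) = 7.927e+04 Hz.

(a) f₀ = 1.917e+04 Hz  (b) Q = 0.2419  (c) BW = 7.927e+04 Hz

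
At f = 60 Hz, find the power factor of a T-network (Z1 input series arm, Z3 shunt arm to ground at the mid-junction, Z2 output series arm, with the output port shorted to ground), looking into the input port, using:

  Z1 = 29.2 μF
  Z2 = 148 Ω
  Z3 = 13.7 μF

Step 1 — Angular frequency: ω = 2π·f = 2π·60 = 377 rad/s.
Step 2 — Component impedances:
  Z1: Z = 1/(jωC) = -j/(ω·C) = 0 - j90.84 Ω
  Z2: Z = R = 148 Ω
  Z3: Z = 1/(jωC) = -j/(ω·C) = 0 - j193.6 Ω
Step 3 — With the output port shorted to ground, the output series arm Z2 runs from the junction to ground; the shunt arm Z3 also runs from the junction to ground. They appear in parallel: Z3 || Z2 = 93.42 - j71.41 Ω.
Step 4 — Series with input arm Z1: Z_in = Z1 + (Z3 || Z2) = 93.42 - j162.2 Ω = 187.2∠-60.1° Ω.
Step 5 — Power factor: PF = cos(φ) = Re(Z)/|Z| = 93.42/187.2 = 0.499.
Step 6 — Type: Im(Z) = -162.2 ⇒ leading (phase φ = -60.1°).

PF = 0.499 (leading, φ = -60.1°)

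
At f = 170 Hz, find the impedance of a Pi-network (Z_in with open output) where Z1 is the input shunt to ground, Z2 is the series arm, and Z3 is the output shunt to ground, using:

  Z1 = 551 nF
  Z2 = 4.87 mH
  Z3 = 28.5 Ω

Step 1 — Angular frequency: ω = 2π·f = 2π·170 = 1068 rad/s.
Step 2 — Component impedances:
  Z1: Z = 1/(jωC) = -j/(ω·C) = 0 - j1699 Ω
  Z2: Z = jωL = j·1068·0.00487 = 0 + j5.202 Ω
  Z3: Z = R = 28.5 Ω
Step 3 — With open output, the series arm Z2 and the output shunt Z3 appear in series to ground: Z2 + Z3 = 28.5 + j5.202 Ω.
Step 4 — Parallel with input shunt Z1: Z_in = Z1 || (Z2 + Z3) = 28.67 + j4.735 Ω = 29.06∠9.4° Ω.

Z = 28.67 + j4.735 Ω = 29.06∠9.4° Ω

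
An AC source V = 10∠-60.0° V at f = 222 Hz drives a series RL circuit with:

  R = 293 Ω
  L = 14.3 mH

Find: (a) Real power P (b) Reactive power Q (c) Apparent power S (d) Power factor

Step 1 — Angular frequency: ω = 2π·f = 2π·222 = 1395 rad/s.
Step 2 — Component impedances:
  R: Z = R = 293 Ω
  L: Z = jωL = j·1395·0.0143 = 0 + j19.95 Ω
Step 3 — Series combination: Z_total = R + L = 293 + j19.95 Ω = 293.7∠3.9° Ω.
Step 4 — Source phasor: V = 10∠-60.0° V = 5 - j8.66 V.
Step 5 — Current: I = V / Z = 0.01498 - j0.03058 A = 0.03405∠-63.9° A.
Step 6 — Complex power: S = V·I* = 0.3397 + j0.02313 VA.
Step 7 — Real power: P = Re(S) = 0.3397 W.
Step 8 — Reactive power: Q = Im(S) = 0.02313 VAR.
Step 9 — Apparent power: |S| = 0.3405 VA.
Step 10 — Power factor: PF = P/|S| = 0.9977 (lagging).

(a) P = 0.3397 W  (b) Q = 0.02313 VAR  (c) S = 0.3405 VA  (d) PF = 0.9977 (lagging)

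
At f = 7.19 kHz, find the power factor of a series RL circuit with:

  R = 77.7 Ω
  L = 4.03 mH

Step 1 — Angular frequency: ω = 2π·f = 2π·7190 = 4.518e+04 rad/s.
Step 2 — Component impedances:
  R: Z = R = 77.7 Ω
  L: Z = jωL = j·4.518e+04·0.00403 = 0 + j182.1 Ω
Step 3 — Series combination: Z_total = R + L = 77.7 + j182.1 Ω = 197.9∠66.9° Ω.
Step 4 — Power factor: PF = cos(φ) = Re(Z)/|Z| = 77.7/197.95 = 0.3925.
Step 5 — Type: Im(Z) = 182.1 ⇒ lagging (phase φ = 66.9°).

PF = 0.3925 (lagging, φ = 66.9°)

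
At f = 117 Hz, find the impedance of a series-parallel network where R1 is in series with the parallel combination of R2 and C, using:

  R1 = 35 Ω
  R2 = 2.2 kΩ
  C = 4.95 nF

Step 1 — Angular frequency: ω = 2π·f = 2π·117 = 735.1 rad/s.
Step 2 — Component impedances:
  R1: Z = R = 35 Ω
  R2: Z = R = 2200 Ω
  C: Z = 1/(jωC) = -j/(ω·C) = 0 - j2.748e+05 Ω
Step 3 — Parallel branch: R2 || C = 1/(1/R2 + 1/C) = 2200 - j17.61 Ω.
Step 4 — Series with R1: Z_total = R1 + (R2 || C) = 2235 - j17.61 Ω = 2235∠-0.5° Ω.

Z = 2235 - j17.61 Ω = 2235∠-0.5° Ω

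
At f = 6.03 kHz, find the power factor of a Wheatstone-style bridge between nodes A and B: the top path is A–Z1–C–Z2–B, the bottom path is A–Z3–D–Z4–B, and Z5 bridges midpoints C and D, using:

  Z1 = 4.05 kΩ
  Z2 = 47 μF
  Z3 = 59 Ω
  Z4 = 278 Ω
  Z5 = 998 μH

Step 1 — Angular frequency: ω = 2π·f = 2π·6030 = 3.789e+04 rad/s.
Step 2 — Component impedances:
  Z1: Z = R = 4050 Ω
  Z2: Z = 1/(jωC) = -j/(ω·C) = 0 - j0.5616 Ω
  Z3: Z = R = 59 Ω
  Z4: Z = R = 278 Ω
  Z5: Z = jωL = j·3.789e+04·0.000998 = 0 + j37.81 Ω
Step 3 — Bridge requires nodal analysis (the Z5 bridge couples midpoints C and D, so the two paths cannot be reduced to a simple series/parallel combination). Setting node B to ground and injecting 1 A at node A, the 3-node admittance system at A, C, D solves to V_A = Z_AB = 63.23 + j35.44 Ω = 72.49∠29.3° Ω.
Step 4 — Power factor: PF = cos(φ) = Re(Z)/|Z| = 63.23/72.49 = 0.8723.
Step 5 — Type: Im(Z) = 35.44 ⇒ lagging (phase φ = 29.3°).

PF = 0.8723 (lagging, φ = 29.3°)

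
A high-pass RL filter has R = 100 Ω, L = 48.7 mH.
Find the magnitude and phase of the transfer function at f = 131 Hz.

Step 1 — Angular frequency: ω = 2π·131 = 823.1 rad/s.
Step 2 — Transfer function: H(jω) = jωL/(R + jωL).
Step 3 — Numerator jωL = j·40.08; denominator R + jωL = 100 + j40.08.
Step 4 — H = 0.1384 + j0.3454.
Step 5 — Magnitude: |H| = 0.3721 (-8.6 dB); phase: φ = 68.2°.

|H| = 0.3721 (-8.6 dB), φ = 68.2°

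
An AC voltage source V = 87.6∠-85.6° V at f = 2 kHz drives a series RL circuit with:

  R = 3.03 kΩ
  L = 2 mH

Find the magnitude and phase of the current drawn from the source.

Step 1 — Angular frequency: ω = 2π·f = 2π·2000 = 1.257e+04 rad/s.
Step 2 — Component impedances:
  R: Z = R = 3030 Ω
  L: Z = jωL = j·1.257e+04·0.002 = 0 + j25.13 Ω
Step 3 — Series combination: Z_total = R + L = 3030 + j25.13 Ω = 3030∠0.5° Ω.
Step 4 — Source phasor: V = 87.6∠-85.6° V = 6.721 - j87.34 V.
Step 5 — Ohm's law: I = V / Z_total = (6.721 - j87.34) / (3030 + j25.13) = 0.001979 - j0.02884 A.
Step 6 — Convert to polar: |I| = 0.02891 A, ∠I = -86.1°.

I = 0.02891∠-86.1° A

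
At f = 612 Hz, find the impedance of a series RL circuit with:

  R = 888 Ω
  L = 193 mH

Step 1 — Angular frequency: ω = 2π·f = 2π·612 = 3845 rad/s.
Step 2 — Component impedances:
  R: Z = R = 888 Ω
  L: Z = jωL = j·3845·0.193 = 0 + j742.1 Ω
Step 3 — Series combination: Z_total = R + L = 888 + j742.1 Ω = 1157∠39.9° Ω.

Z = 888 + j742.1 Ω = 1157∠39.9° Ω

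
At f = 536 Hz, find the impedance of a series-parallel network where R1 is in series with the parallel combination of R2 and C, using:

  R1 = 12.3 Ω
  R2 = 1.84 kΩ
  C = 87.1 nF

Step 1 — Angular frequency: ω = 2π·f = 2π·536 = 3368 rad/s.
Step 2 — Component impedances:
  R1: Z = R = 12.3 Ω
  R2: Z = R = 1840 Ω
  C: Z = 1/(jωC) = -j/(ω·C) = 0 - j3409 Ω
Step 3 — Parallel branch: R2 || C = 1/(1/R2 + 1/C) = 1425 - j769.1 Ω.
Step 4 — Series with R1: Z_total = R1 + (R2 || C) = 1437 - j769.1 Ω = 1630∠-28.2° Ω.

Z = 1437 - j769.1 Ω = 1630∠-28.2° Ω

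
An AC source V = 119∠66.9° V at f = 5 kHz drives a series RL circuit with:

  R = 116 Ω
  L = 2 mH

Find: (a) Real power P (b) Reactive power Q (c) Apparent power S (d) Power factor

Step 1 — Angular frequency: ω = 2π·f = 2π·5000 = 3.142e+04 rad/s.
Step 2 — Component impedances:
  R: Z = R = 116 Ω
  L: Z = jωL = j·3.142e+04·0.002 = 0 + j62.83 Ω
Step 3 — Series combination: Z_total = R + L = 116 + j62.83 Ω = 131.9∠28.4° Ω.
Step 4 — Source phasor: V = 119∠66.9° V = 46.69 + j109.5 V.
Step 5 — Current: I = V / Z = 0.7064 + j0.561 A = 0.902∠38.5° A.
Step 6 — Complex power: S = V·I* = 94.39 + j51.12 VA.
Step 7 — Real power: P = Re(S) = 94.39 W.
Step 8 — Reactive power: Q = Im(S) = 51.12 VAR.
Step 9 — Apparent power: |S| = 107.3 VA.
Step 10 — Power factor: PF = P/|S| = 0.8793 (lagging).

(a) P = 94.39 W  (b) Q = 51.12 VAR  (c) S = 107.3 VA  (d) PF = 0.8793 (lagging)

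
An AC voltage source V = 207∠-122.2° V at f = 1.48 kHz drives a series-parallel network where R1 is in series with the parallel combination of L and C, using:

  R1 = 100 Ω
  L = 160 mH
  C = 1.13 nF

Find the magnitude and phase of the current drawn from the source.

Step 1 — Angular frequency: ω = 2π·f = 2π·1480 = 9299 rad/s.
Step 2 — Component impedances:
  R1: Z = R = 100 Ω
  L: Z = jωL = j·9299·0.16 = 0 + j1488 Ω
  C: Z = 1/(jωC) = -j/(ω·C) = 0 - j9.517e+04 Ω
Step 3 — Parallel branch: L || C = 1/(1/L + 1/C) = 0 + j1511 Ω.
Step 4 — Series with R1: Z_total = R1 + (L || C) = 100 + j1511 Ω = 1515∠86.2° Ω.
Step 5 — Source phasor: V = 207∠-122.2° V = -110.3 - j175.2 V.
Step 6 — Ohm's law: I = V / Z_total = (-110.3 - j175.2) / (100 + j1511) = -0.1202 + j0.06503 A.
Step 7 — Convert to polar: |I| = 0.1367 A, ∠I = 151.6°.

I = 0.1367∠151.6° A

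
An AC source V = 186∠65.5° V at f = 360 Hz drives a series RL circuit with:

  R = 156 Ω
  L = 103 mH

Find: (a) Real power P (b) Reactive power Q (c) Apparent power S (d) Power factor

Step 1 — Angular frequency: ω = 2π·f = 2π·360 = 2262 rad/s.
Step 2 — Component impedances:
  R: Z = R = 156 Ω
  L: Z = jωL = j·2262·0.103 = 0 + j233 Ω
Step 3 — Series combination: Z_total = R + L = 156 + j233 Ω = 280.4∠56.2° Ω.
Step 4 — Source phasor: V = 186∠65.5° V = 77.13 + j169.3 V.
Step 5 — Current: I = V / Z = 0.6546 + j0.1073 A = 0.6634∠9.3° A.
Step 6 — Complex power: S = V·I* = 68.65 + j102.5 VA.
Step 7 — Real power: P = Re(S) = 68.65 W.
Step 8 — Reactive power: Q = Im(S) = 102.5 VAR.
Step 9 — Apparent power: |S| = 123.4 VA.
Step 10 — Power factor: PF = P/|S| = 0.5564 (lagging).

(a) P = 68.65 W  (b) Q = 102.5 VAR  (c) S = 123.4 VA  (d) PF = 0.5564 (lagging)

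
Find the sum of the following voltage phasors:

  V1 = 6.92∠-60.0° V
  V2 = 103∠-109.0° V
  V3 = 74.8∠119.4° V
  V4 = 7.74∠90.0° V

Step 1 — Convert each phasor to rectangular form:
  V1 = 6.92·(cos(-60.0°) + j·sin(-60.0°)) = 3.46 - j5.993 V
  V2 = 103·(cos(-109.0°) + j·sin(-109.0°)) = -33.53 - j97.39 V
  V3 = 74.8·(cos(119.4°) + j·sin(119.4°)) = -36.72 + j65.17 V
  V4 = 7.74·(cos(90.0°) + j·sin(90.0°)) = 0 + j7.74 V
Step 2 — Sum components: V_total = -66.79 - j30.47 V.
Step 3 — Convert to polar: |V_total| = 73.42 V, ∠V_total = -155.5°.

V_total = 73.42∠-155.5° V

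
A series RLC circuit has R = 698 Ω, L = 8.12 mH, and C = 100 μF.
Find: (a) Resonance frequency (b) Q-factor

Step 1 — Resonance condition Im(Z)=0 gives ω₀ = 1/√(LC).
Step 2 — ω₀ = 1/√(0.00812·0.0001) = 1110 rad/s.
Step 3 — f₀ = ω₀/(2π) = 176.6 Hz.
Step 4 — Series Q: Q = ω₀L/R = 1110·0.00812/698 = 0.01291.

(a) f₀ = 176.6 Hz  (b) Q = 0.01291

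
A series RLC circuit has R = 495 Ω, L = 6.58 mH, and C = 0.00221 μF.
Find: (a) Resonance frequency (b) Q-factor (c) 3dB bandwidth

Step 1 — Resonance: ω₀ = 1/√(LC) = 1/√(0.00658·2.21e-09) = 2.622e+05 rad/s.
Step 2 — f₀ = ω₀/(2π) = 4.174e+04 Hz.
Step 3 — Series Q: Q = ω₀L/R = 2.622e+05·0.00658/495 = 3.486.
Step 4 — Bandwidth: Δω = ω₀/Q = 7.523e+04 rad/s; BW = Δω/(2π) = 1.197e+04 Hz.

(a) f₀ = 4.174e+04 Hz  (b) Q = 3.486  (c) BW = 1.197e+04 Hz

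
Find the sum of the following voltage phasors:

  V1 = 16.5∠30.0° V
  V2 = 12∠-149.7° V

Step 1 — Convert each phasor to rectangular form:
  V1 = 16.5·(cos(30.0°) + j·sin(30.0°)) = 14.29 + j8.25 V
  V2 = 12·(cos(-149.7°) + j·sin(-149.7°)) = -10.36 - j6.054 V
Step 2 — Sum components: V_total = 3.929 + j2.196 V.
Step 3 — Convert to polar: |V_total| = 4.501 V, ∠V_total = 29.2°.

V_total = 4.501∠29.2° V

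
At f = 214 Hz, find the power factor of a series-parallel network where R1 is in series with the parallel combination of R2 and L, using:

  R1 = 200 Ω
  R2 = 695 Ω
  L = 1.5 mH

Step 1 — Angular frequency: ω = 2π·f = 2π·214 = 1345 rad/s.
Step 2 — Component impedances:
  R1: Z = R = 200 Ω
  R2: Z = R = 695 Ω
  L: Z = jωL = j·1345·0.0015 = 0 + j2.017 Ω
Step 3 — Parallel branch: R2 || L = 1/(1/R2 + 1/L) = 0.005853 + j2.017 Ω.
Step 4 — Series with R1: Z_total = R1 + (R2 || L) = 200 + j2.017 Ω = 200∠0.6° Ω.
Step 5 — Power factor: PF = cos(φ) = Re(Z)/|Z| = 200.0059/200.016 = 0.9999.
Step 6 — Type: Im(Z) = 2.017 ⇒ lagging (phase φ = 0.6°).

PF = 0.9999 (lagging, φ = 0.6°)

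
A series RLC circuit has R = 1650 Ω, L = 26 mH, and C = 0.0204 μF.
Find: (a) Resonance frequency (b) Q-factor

Step 1 — Resonance condition Im(Z)=0 gives ω₀ = 1/√(LC).
Step 2 — ω₀ = 1/√(0.026·2.04e-08) = 4.342e+04 rad/s.
Step 3 — f₀ = ω₀/(2π) = 6911 Hz.
Step 4 — Series Q: Q = ω₀L/R = 4.342e+04·0.026/1650 = 0.6842.

(a) f₀ = 6911 Hz  (b) Q = 0.6842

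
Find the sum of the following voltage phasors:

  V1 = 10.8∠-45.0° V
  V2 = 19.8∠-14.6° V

Step 1 — Convert each phasor to rectangular form:
  V1 = 10.8·(cos(-45.0°) + j·sin(-45.0°)) = 7.637 - j7.637 V
  V2 = 19.8·(cos(-14.6°) + j·sin(-14.6°)) = 19.16 - j4.991 V
Step 2 — Sum components: V_total = 26.8 - j12.63 V.
Step 3 — Convert to polar: |V_total| = 29.62 V, ∠V_total = -25.2°.

V_total = 29.62∠-25.2° V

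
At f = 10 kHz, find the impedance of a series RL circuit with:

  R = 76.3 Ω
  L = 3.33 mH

Step 1 — Angular frequency: ω = 2π·f = 2π·1e+04 = 6.283e+04 rad/s.
Step 2 — Component impedances:
  R: Z = R = 76.3 Ω
  L: Z = jωL = j·6.283e+04·0.00333 = 0 + j209.2 Ω
Step 3 — Series combination: Z_total = R + L = 76.3 + j209.2 Ω = 222.7∠70.0° Ω.

Z = 76.3 + j209.2 Ω = 222.7∠70.0° Ω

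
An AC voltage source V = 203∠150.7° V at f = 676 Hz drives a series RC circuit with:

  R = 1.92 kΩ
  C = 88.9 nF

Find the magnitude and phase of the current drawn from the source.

Step 1 — Angular frequency: ω = 2π·f = 2π·676 = 4247 rad/s.
Step 2 — Component impedances:
  R: Z = R = 1920 Ω
  C: Z = 1/(jωC) = -j/(ω·C) = 0 - j2648 Ω
Step 3 — Series combination: Z_total = R + C = 1920 - j2648 Ω = 3271∠-54.1° Ω.
Step 4 — Source phasor: V = 203∠150.7° V = -177 + j99.34 V.
Step 5 — Ohm's law: I = V / Z_total = (-177 + j99.34) / (1920 - j2648) = -0.05635 - j0.02599 A.
Step 6 — Convert to polar: |I| = 0.06206 A, ∠I = -155.2°.

I = 0.06206∠-155.2° A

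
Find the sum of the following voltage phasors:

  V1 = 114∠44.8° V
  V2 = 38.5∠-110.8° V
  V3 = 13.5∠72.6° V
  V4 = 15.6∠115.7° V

Step 1 — Convert each phasor to rectangular form:
  V1 = 114·(cos(44.8°) + j·sin(44.8°)) = 80.89 + j80.33 V
  V2 = 38.5·(cos(-110.8°) + j·sin(-110.8°)) = -13.67 - j35.99 V
  V3 = 13.5·(cos(72.6°) + j·sin(72.6°)) = 4.037 + j12.88 V
  V4 = 15.6·(cos(115.7°) + j·sin(115.7°)) = -6.765 + j14.06 V
Step 2 — Sum components: V_total = 64.49 + j71.28 V.
Step 3 — Convert to polar: |V_total| = 96.12 V, ∠V_total = 47.9°.

V_total = 96.12∠47.9° V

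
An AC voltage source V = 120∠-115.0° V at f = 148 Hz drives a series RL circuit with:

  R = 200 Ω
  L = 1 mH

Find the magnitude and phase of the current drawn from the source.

Step 1 — Angular frequency: ω = 2π·f = 2π·148 = 929.9 rad/s.
Step 2 — Component impedances:
  R: Z = R = 200 Ω
  L: Z = jωL = j·929.9·0.001 = 0 + j0.9299 Ω
Step 3 — Series combination: Z_total = R + L = 200 + j0.9299 Ω = 200∠0.3° Ω.
Step 4 — Source phasor: V = 120∠-115.0° V = -50.71 - j108.8 V.
Step 5 — Ohm's law: I = V / Z_total = (-50.71 - j108.8) / (200 + j0.9299) = -0.2561 - j0.5426 A.
Step 6 — Convert to polar: |I| = 0.6 A, ∠I = -115.3°.

I = 0.6∠-115.3° A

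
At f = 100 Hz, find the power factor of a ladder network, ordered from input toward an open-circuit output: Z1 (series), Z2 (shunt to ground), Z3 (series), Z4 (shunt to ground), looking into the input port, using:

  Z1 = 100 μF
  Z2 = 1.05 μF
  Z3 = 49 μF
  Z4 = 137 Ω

Step 1 — Angular frequency: ω = 2π·f = 2π·100 = 628.3 rad/s.
Step 2 — Component impedances:
  Z1: Z = 1/(jωC) = -j/(ω·C) = 0 - j15.92 Ω
  Z2: Z = 1/(jωC) = -j/(ω·C) = 0 - j1516 Ω
  Z3: Z = 1/(jωC) = -j/(ω·C) = 0 - j32.48 Ω
  Z4: Z = R = 137 Ω
Step 3 — Ladder network (open output): work backward from the far end, alternating series and parallel combinations. Z_in = 130.3 - j59.24 Ω = 143.1∠-24.5° Ω.
Step 4 — Power factor: PF = cos(φ) = Re(Z)/|Z| = 130.29/143.13 = 0.9103.
Step 5 — Type: Im(Z) = -59.24 ⇒ leading (phase φ = -24.5°).

PF = 0.9103 (leading, φ = -24.5°)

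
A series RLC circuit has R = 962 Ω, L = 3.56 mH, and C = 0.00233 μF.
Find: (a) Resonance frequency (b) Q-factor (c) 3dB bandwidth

Step 1 — Resonance: ω₀ = 1/√(LC) = 1/√(0.00356·2.33e-09) = 3.472e+05 rad/s.
Step 2 — f₀ = ω₀/(2π) = 5.526e+04 Hz.
Step 3 — Series Q: Q = ω₀L/R = 3.472e+05·0.00356/962 = 1.285.
Step 4 — Bandwidth: Δω = ω₀/Q = 2.702e+05 rad/s; BW = Δω/(2π) = 4.301e+04 Hz.

(a) f₀ = 5.526e+04 Hz  (b) Q = 1.285  (c) BW = 4.301e+04 Hz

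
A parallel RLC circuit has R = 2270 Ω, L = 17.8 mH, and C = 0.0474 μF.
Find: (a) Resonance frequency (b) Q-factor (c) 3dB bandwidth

Step 1 — Resonance: ω₀ = 1/√(LC) = 1/√(0.0178·4.74e-08) = 3.443e+04 rad/s.
Step 2 — f₀ = ω₀/(2π) = 5479 Hz.
Step 3 — Parallel Q: Q = R/(ω₀L) = 2270/(3.443e+04·0.0178) = 3.704.
Step 4 — Bandwidth: Δω = ω₀/Q = 9294 rad/s; BW = Δω/(2π) = 1479 Hz.

(a) f₀ = 5479 Hz  (b) Q = 3.704  (c) BW = 1479 Hz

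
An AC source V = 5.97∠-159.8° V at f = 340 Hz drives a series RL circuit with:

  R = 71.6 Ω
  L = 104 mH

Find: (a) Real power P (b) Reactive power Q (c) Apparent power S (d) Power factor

Step 1 — Angular frequency: ω = 2π·f = 2π·340 = 2136 rad/s.
Step 2 — Component impedances:
  R: Z = R = 71.6 Ω
  L: Z = jωL = j·2136·0.104 = 0 + j222.2 Ω
Step 3 — Series combination: Z_total = R + L = 71.6 + j222.2 Ω = 233.4∠72.1° Ω.
Step 4 — Source phasor: V = 5.97∠-159.8° V = -5.603 - j2.061 V.
Step 5 — Current: I = V / Z = -0.01577 + j0.02014 A = 0.02558∠128.1° A.
Step 6 — Complex power: S = V·I* = 0.04683 + j0.1453 VA.
Step 7 — Real power: P = Re(S) = 0.04683 W.
Step 8 — Reactive power: Q = Im(S) = 0.1453 VAR.
Step 9 — Apparent power: |S| = 0.1527 VA.
Step 10 — Power factor: PF = P/|S| = 0.3067 (lagging).

(a) P = 0.04683 W  (b) Q = 0.1453 VAR  (c) S = 0.1527 VA  (d) PF = 0.3067 (lagging)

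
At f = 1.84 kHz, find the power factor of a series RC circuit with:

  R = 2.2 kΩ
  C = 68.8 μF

Step 1 — Angular frequency: ω = 2π·f = 2π·1840 = 1.156e+04 rad/s.
Step 2 — Component impedances:
  R: Z = R = 2200 Ω
  C: Z = 1/(jωC) = -j/(ω·C) = 0 - j1.257 Ω
Step 3 — Series combination: Z_total = R + C = 2200 - j1.257 Ω = 2200∠-0.0° Ω.
Step 4 — Power factor: PF = cos(φ) = Re(Z)/|Z| = 2200/2200 = 1.
Step 5 — Type: Im(Z) = -1.257 ⇒ leading (phase φ = -0.0°).

PF = 1 (leading, φ = -0.0°)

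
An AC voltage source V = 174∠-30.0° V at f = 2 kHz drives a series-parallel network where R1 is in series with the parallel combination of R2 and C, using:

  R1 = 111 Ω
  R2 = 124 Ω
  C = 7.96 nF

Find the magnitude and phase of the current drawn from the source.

Step 1 — Angular frequency: ω = 2π·f = 2π·2000 = 1.257e+04 rad/s.
Step 2 — Component impedances:
  R1: Z = R = 111 Ω
  R2: Z = R = 124 Ω
  C: Z = 1/(jωC) = -j/(ω·C) = 0 - j9997 Ω
Step 3 — Parallel branch: R2 || C = 1/(1/R2 + 1/C) = 124 - j1.538 Ω.
Step 4 — Series with R1: Z_total = R1 + (R2 || C) = 235 - j1.538 Ω = 235∠-0.4° Ω.
Step 5 — Source phasor: V = 174∠-30.0° V = 150.7 - j87 V.
Step 6 — Ohm's law: I = V / Z_total = (150.7 - j87) / (235 - j1.538) = 0.6437 - j0.366 A.
Step 7 — Convert to polar: |I| = 0.7405 A, ∠I = -29.6°.

I = 0.7405∠-29.6° A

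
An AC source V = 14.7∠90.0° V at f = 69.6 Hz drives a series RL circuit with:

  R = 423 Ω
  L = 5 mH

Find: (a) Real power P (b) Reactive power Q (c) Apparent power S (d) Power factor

Step 1 — Angular frequency: ω = 2π·f = 2π·69.6 = 437.3 rad/s.
Step 2 — Component impedances:
  R: Z = R = 423 Ω
  L: Z = jωL = j·437.3·0.005 = 0 + j2.187 Ω
Step 3 — Series combination: Z_total = R + L = 423 + j2.187 Ω = 423∠0.3° Ω.
Step 4 — Source phasor: V = 14.7∠90.0° V = 0 + j14.7 V.
Step 5 — Current: I = V / Z = 0.0001796 + j0.03475 A = 0.03475∠89.7° A.
Step 6 — Complex power: S = V·I* = 0.5108 + j0.002641 VA.
Step 7 — Real power: P = Re(S) = 0.5108 W.
Step 8 — Reactive power: Q = Im(S) = 0.002641 VAR.
Step 9 — Apparent power: |S| = 0.5108 VA.
Step 10 — Power factor: PF = P/|S| = 1 (lagging).

(a) P = 0.5108 W  (b) Q = 0.002641 VAR  (c) S = 0.5108 VA  (d) PF = 1 (lagging)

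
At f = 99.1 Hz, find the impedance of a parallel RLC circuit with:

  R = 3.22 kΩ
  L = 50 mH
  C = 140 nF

Step 1 — Angular frequency: ω = 2π·f = 2π·99.1 = 622.7 rad/s.
Step 2 — Component impedances:
  R: Z = R = 3220 Ω
  L: Z = jωL = j·622.7·0.05 = 0 + j31.13 Ω
  C: Z = 1/(jωC) = -j/(ω·C) = 0 - j1.147e+04 Ω
Step 3 — Parallel combination: 1/Z_total = 1/R + 1/L + 1/C; Z_total = 0.3026 + j31.21 Ω = 31.22∠89.4° Ω.

Z = 0.3026 + j31.21 Ω = 31.22∠89.4° Ω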